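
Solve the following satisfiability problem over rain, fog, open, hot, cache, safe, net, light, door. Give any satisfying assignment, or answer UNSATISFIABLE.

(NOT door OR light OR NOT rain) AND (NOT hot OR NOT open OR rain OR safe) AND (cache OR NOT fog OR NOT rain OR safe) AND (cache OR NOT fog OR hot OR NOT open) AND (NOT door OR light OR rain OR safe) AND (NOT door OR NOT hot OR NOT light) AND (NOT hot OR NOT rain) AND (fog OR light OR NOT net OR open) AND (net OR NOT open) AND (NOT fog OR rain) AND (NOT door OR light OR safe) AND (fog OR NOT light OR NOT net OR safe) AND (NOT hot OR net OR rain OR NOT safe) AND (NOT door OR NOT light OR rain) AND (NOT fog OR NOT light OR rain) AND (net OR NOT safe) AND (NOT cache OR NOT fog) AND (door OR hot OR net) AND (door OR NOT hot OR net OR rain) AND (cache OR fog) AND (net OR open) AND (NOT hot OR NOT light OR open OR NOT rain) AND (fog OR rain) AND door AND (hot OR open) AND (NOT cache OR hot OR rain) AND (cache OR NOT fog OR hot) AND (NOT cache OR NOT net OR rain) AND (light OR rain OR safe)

Unit clause (door) forces door = True.
Set rain = True.
  then (NOT door OR light OR NOT rain) forces light = True.
  then (NOT door OR NOT hot OR NOT light) forces hot = False.
  then (hot OR open) forces open = True.
  then (net OR NOT open) forces net = True.
Try fog = True:
  (cache OR NOT fog OR hot OR NOT open) forces cache = True.
  clause (NOT cache OR NOT fog) is falsified — backtrack.
So fog = False.
  then (fog OR NOT light OR NOT net OR safe) forces safe = True.
  then (cache OR fog) forces cache = True.
All clauses satisfied.

rain: True, fog: False, open: True, hot: False, cache: True, safe: True, net: True, light: True, door: True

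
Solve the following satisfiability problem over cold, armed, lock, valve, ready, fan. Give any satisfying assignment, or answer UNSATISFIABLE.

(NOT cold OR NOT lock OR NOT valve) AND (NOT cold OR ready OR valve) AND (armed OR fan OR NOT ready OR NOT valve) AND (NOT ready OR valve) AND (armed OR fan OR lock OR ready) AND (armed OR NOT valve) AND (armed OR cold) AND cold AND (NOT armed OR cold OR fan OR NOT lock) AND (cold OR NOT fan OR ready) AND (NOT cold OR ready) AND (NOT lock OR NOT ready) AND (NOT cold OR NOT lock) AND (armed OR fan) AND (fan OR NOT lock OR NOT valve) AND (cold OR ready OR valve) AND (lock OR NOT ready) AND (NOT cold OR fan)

Unsatisfiable — no assignment works.

Case cold = True:
  (NOT cold OR ready) forces ready = True.
  (NOT ready OR valve) forces valve = True.
  (NOT cold OR NOT lock OR NOT valve) forces lock = False.
  Clause (lock OR NOT ready) is falsified — contradiction.
Case cold = False:
  Clause (cold) is falsified — contradiction.
Both cases fail, so the formula is unsatisfiable.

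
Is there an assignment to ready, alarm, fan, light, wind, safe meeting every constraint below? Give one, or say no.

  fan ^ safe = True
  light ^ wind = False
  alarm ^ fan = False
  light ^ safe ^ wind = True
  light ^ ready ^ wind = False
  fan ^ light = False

ready = False, alarm = False, fan = False, light = False, wind = False, safe = True

fan ^ safe = F ^ T = True ✓
light ^ wind = F ^ F = False ✓
alarm ^ fan = F ^ F = False ✓
light ^ safe ^ wind = F ^ T ^ F = True ✓
light ^ ready ^ wind = F ^ F ^ F = False ✓
fan ^ light = F ^ F = False ✓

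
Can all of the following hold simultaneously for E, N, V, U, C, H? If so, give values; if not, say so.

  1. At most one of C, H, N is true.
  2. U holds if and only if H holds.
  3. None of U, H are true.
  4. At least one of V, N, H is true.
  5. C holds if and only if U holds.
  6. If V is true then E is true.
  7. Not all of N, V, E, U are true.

E = True; N = False; V = True; U = False; C = False; H = False

  (1) {C, H, N}: 0 true — at most one ✓
  (2) U=F, H=F — same ✓
  (3) {U, H}: 0 true — none ✓
  (4) {V, N, H}: 1 true — at least one ✓
  (5) C=F, U=F — same ✓
  (6) V=T ⇒ E: T ✓
  (7) {N, V, E, U}: 2/4 true — not all ✓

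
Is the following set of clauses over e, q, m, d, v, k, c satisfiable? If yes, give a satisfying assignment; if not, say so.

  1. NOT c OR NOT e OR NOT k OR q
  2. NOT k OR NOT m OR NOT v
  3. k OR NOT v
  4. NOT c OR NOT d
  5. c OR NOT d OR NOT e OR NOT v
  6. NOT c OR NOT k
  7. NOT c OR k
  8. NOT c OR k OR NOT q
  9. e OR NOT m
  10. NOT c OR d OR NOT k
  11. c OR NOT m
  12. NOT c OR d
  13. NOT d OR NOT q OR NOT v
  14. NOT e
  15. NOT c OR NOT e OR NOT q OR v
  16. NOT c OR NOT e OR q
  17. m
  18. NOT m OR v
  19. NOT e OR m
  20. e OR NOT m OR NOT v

Case e = True:
  Clause (NOT e) is falsified — contradiction.
Case e = False:
  (e OR NOT m) forces m = False.
  Clause (m) is falsified — contradiction.
Both cases fail, so the formula is unsatisfiable.

UNSATISFIABLE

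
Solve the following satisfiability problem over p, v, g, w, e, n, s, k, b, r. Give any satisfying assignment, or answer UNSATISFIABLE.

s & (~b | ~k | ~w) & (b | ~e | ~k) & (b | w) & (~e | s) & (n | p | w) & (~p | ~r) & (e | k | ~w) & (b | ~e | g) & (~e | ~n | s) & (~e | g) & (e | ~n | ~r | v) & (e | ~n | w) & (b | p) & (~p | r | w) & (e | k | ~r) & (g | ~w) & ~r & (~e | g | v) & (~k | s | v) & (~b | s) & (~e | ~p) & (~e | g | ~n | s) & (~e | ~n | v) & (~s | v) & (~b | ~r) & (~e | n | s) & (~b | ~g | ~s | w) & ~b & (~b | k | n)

p=T, v=T, g=T, w=T, e=F, n=T, s=T, k=T, b=F, r=F

Unit clause (s) forces s = True.
Unit clause (~r) forces r = False.
In (~s | v) only v is left, so v = True.
Unit clause (~b) forces b = False.
In (b | w) only w is left, so w = True.
In (b | p) only p is left, so p = True.
In (g | ~w) only g is left, so g = True.
In (~e | ~p) only ~e is left, so e = False.
In (e | k | ~w) only k is left, so k = True.
Set n = True.
All clauses satisfied.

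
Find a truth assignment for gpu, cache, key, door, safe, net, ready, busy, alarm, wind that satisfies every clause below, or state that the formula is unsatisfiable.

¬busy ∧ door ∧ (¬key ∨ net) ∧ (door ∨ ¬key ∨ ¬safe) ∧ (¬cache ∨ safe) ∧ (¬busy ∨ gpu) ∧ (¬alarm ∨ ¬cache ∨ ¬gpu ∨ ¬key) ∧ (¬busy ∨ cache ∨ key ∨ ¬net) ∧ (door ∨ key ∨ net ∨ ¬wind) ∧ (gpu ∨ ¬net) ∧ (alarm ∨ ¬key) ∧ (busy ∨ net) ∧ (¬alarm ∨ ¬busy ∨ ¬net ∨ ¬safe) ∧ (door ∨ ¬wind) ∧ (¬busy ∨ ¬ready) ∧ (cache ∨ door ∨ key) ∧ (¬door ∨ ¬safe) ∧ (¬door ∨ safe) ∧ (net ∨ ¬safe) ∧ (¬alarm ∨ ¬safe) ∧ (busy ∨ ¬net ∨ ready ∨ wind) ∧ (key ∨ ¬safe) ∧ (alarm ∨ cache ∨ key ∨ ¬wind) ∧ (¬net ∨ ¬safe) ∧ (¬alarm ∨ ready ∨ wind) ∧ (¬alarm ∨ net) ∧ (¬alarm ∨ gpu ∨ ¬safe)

Case door = True:
  (¬busy) forces busy = False.
  (busy ∨ net) forces net = True.
  (gpu ∨ ¬net) forces gpu = True.
  (¬door ∨ ¬safe) forces safe = False.
  Clause (¬door ∨ safe) is falsified — contradiction.
Case door = False:
  Clause (door) is falsified — contradiction.
Both cases fail, so the formula is unsatisfiable.

Unsatisfiable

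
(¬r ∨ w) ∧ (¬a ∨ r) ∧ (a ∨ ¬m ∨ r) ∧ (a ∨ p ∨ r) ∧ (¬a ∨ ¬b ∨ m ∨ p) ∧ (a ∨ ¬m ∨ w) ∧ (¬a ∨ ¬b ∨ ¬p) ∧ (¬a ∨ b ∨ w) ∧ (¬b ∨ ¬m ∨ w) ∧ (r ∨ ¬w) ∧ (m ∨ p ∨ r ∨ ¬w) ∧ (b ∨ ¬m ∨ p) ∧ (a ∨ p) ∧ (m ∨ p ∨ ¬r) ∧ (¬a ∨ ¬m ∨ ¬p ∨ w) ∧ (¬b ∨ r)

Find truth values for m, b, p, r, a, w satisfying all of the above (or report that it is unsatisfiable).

m = True; b = True; p = True; r = True; a = False; w = True

Set m = True.
Set b = True.
  then (¬b ∨ ¬m ∨ w) forces w = True.
  then (r ∨ ¬w) forces r = True.
Set p = True.
  then (¬a ∨ ¬b ∨ ¬p) forces a = False.
All clauses satisfied.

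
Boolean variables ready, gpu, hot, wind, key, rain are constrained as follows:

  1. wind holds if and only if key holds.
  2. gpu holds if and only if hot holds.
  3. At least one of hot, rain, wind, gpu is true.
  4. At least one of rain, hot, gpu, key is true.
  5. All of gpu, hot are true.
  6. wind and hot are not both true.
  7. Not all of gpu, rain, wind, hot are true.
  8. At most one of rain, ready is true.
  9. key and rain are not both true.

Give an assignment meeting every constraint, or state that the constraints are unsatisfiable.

ready = False, gpu = True, hot = True, wind = False, key = False, rain = False

  (1) wind=F, key=F — same ✓
  (2) gpu=T, hot=T — same ✓
  (3) {hot, rain, wind, gpu}: 2 true — at least one ✓
  (4) {rain, hot, gpu, key}: 2 true — at least one ✓
  (5) {gpu, hot}: all 2 true ✓
  (6) wind=F, hot=T — not both ✓
  (7) {gpu, rain, wind, hot}: 2/4 true — not all ✓
  (8) {rain, ready}: 0 true — at most one ✓
  (9) key=F, rain=F — not both ✓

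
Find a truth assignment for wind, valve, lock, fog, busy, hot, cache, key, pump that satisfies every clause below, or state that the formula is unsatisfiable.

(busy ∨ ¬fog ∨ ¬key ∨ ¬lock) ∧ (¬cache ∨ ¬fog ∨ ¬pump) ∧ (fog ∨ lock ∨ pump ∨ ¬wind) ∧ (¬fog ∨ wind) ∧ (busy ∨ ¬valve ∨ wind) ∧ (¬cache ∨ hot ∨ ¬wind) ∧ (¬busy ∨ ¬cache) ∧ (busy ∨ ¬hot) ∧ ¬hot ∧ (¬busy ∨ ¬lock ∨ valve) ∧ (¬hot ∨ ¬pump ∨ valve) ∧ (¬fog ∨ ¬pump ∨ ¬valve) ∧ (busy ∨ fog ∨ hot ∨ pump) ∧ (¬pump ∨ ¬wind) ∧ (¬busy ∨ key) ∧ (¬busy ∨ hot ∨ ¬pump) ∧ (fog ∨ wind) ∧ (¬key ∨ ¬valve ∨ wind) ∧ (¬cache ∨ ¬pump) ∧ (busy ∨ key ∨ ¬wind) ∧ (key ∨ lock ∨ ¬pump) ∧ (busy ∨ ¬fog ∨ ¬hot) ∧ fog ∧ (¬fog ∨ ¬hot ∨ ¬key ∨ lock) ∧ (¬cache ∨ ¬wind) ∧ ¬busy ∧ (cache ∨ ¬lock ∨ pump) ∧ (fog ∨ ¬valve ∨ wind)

wind = True; valve = True; lock = False; fog = True; busy = False; hot = False; cache = False; key = True; pump = False

Unit clause (¬hot) forces hot = False.
Unit clause (fog) forces fog = True.
Unit clause (¬busy) forces busy = False.
In (¬fog ∨ wind) only wind is left, so wind = True.
In (¬cache ∨ hot ∨ ¬wind) only ¬cache is left, so cache = False.
In (¬pump ∨ ¬wind) only ¬pump is left, so pump = False.
In (busy ∨ key ∨ ¬wind) only key is left, so key = True.
In (cache ∨ ¬lock ∨ pump) only ¬lock is left, so lock = False.
Set valve = True.
All clauses satisfied.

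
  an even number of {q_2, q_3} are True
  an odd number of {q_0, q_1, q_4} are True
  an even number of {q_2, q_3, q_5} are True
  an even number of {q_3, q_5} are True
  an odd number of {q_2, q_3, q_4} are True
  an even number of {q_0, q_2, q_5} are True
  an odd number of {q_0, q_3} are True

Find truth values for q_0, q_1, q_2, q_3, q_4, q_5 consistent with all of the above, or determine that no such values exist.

UNSATISFIABLE

Adding constraints 3, 6, 7 mod 2: every variable appears an even number of times on the left, so the left side is 0.
But the right sides sum to 1 (mod 2). 0 ≠ 1 — the system is inconsistent.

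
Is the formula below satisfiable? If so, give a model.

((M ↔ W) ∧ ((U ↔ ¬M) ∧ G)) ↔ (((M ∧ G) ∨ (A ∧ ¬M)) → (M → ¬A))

U = True; A = True; M = False; W = False; G = True

  ((M ↔ W) ∧ ((U ↔ ¬M) ∧ G)) ↔ (((M ∧ G) ∨ (A ∧ ¬M)) → (M → ¬A)) = True
    (M ↔ W) ∧ ((U ↔ ¬M) ∧ G) = True
      M ↔ W = True
      (U ↔ ¬M) ∧ G = True
        U ↔ ¬M = True
          ¬M = True
    ((M ∧ G) ∨ (A ∧ ¬M)) → (M → ¬A) = True
      (M ∧ G) ∨ (A ∧ ¬M) = True
        M ∧ G = False
        A ∧ ¬M = True
          ¬M = True
      M → ¬A = True
        ¬A = False
The formula evaluates to True.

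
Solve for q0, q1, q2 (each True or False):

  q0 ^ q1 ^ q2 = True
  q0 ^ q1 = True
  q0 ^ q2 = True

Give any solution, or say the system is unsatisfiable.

q0 = True; q1 = False; q2 = False

q0 ^ q1 ^ q2 = T ^ F ^ F = True ✓
q0 ^ q1 = T ^ F = True ✓
q0 ^ q2 = T ^ F = True ✓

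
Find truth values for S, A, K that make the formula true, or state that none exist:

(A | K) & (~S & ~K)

S = False, A = True, K = False

  A | K = True
  ~S & ~K = True
    ~S = True
    ~K = True
Both conjuncts True, so the formula holds.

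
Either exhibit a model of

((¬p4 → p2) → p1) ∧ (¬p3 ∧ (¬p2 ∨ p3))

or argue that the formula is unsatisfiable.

p1 = False; p2 = False; p3 = False; p4 = False

  (¬p4 → p2) → p1 = True
    ¬p4 → p2 = False
      ¬p4 = True
  ¬p3 ∧ (¬p2 ∨ p3) = True
    ¬p3 = True
    ¬p2 ∨ p3 = True
      ¬p2 = True
Both conjuncts True, so the formula holds.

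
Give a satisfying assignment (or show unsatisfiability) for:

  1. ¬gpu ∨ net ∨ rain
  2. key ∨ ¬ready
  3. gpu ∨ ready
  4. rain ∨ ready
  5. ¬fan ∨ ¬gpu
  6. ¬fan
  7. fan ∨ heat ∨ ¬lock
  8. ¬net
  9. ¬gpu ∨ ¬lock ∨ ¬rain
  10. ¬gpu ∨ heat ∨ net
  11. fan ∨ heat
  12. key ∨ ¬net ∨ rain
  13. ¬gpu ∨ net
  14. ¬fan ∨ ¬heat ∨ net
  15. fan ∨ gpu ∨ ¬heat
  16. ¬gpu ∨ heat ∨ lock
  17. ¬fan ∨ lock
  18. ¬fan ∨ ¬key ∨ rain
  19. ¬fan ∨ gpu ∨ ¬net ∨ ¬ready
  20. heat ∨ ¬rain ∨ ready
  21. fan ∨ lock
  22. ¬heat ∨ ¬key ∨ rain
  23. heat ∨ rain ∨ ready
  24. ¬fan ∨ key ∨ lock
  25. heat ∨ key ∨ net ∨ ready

Case net = True:
  Clause (¬net) is falsified — contradiction.
Case net = False:
  (¬fan) forces fan = False.
  (fan ∨ heat) forces heat = True.
  (¬gpu ∨ net) forces gpu = False.
  Clause (fan ∨ gpu ∨ ¬heat) is falsified — contradiction.
Both cases fail, so the formula is unsatisfiable.

Unsatisfiable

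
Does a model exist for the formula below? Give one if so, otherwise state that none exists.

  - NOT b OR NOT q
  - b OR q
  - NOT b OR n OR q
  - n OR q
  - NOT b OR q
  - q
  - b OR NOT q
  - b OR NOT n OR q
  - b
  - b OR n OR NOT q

Case b = True:
  (NOT b OR NOT q) forces q = False.
  Clause (NOT b OR q) is falsified — contradiction.
Case b = False:
  Clause (b) is falsified — contradiction.
Both cases fail, so the formula is unsatisfiable.

UNSATISFIABLE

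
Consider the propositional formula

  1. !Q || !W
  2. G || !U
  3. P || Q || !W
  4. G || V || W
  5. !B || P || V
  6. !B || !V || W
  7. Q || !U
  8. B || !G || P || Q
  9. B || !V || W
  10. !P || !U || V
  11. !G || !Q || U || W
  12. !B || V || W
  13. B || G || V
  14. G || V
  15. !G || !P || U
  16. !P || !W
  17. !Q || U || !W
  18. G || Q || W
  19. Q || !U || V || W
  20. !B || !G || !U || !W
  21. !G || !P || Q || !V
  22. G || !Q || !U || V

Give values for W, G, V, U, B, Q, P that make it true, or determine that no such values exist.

Try W = True:
  (!Q || !W) forces Q = False.
  (P || Q || !W) forces P = True.
  clause (!P || !W) is falsified — backtrack.
So W = False.
Set G = True.
Set V = False.
  then (!B || V || W) forces B = False.
Set U = True.
  then (Q || !U) forces Q = True.
  then (!P || !U || V) forces P = False.
All clauses satisfied.

W: False, G: True, V: False, U: True, B: False, Q: True, P: False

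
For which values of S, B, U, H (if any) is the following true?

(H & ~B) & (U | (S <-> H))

S: False, B: False, U: True, H: True

  H & ~B = True
    ~B = True
  U | (S <-> H) = True
    S <-> H = False
Both conjuncts True, so the formula holds.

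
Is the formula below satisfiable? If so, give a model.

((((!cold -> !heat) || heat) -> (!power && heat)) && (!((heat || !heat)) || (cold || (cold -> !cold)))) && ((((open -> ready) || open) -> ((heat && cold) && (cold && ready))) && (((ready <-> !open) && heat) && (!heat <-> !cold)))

open = False, ready = True, heat = True, cold = True, power = False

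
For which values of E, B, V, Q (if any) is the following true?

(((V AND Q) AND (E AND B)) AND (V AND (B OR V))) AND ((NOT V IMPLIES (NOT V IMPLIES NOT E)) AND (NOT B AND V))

UNSATISFIABLE

Case B = True: the conjunct NOT B is False.
Case B = False: the conjunct B is False.
Both cases fail — unsatisfiable.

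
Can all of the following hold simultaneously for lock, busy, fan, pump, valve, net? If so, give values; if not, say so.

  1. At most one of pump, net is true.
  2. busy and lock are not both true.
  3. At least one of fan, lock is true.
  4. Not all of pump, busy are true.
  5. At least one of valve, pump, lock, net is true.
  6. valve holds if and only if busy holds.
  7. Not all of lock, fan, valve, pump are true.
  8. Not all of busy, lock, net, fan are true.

lock: True; busy: False; fan: False; pump: True; valve: False; net: False

  (1) {pump, net}: 1 true — at most one ✓
  (2) busy=F, lock=T — not both ✓
  (3) {fan, lock}: 1 true — at least one ✓
  (4) {pump, busy}: 1/2 true — not all ✓
  (5) {valve, pump, lock, net}: 2 true — at least one ✓
  (6) valve=F, busy=F — same ✓
  (7) {lock, fan, valve, pump}: 2/4 true — not all ✓
  (8) {busy, lock, net, fan}: 1/4 true — not all ✓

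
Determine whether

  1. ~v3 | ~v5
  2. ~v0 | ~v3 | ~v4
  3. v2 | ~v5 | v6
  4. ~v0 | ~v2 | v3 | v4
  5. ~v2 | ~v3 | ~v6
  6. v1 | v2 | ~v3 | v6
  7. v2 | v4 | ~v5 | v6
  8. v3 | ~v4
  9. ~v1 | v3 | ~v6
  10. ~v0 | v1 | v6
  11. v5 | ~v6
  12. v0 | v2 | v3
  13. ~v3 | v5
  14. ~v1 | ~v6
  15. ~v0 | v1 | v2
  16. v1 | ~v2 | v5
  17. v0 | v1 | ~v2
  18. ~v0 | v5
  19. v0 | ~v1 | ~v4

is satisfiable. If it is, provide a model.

v0 = False, v1 = True, v2 = True, v3 = False, v4 = False, v5 = False, v6 = False

Set v0 = False.
Set v1 = True.
  then (~v1 | ~v6) forces v6 = False.
  then (v0 | ~v1 | ~v4) forces v4 = False.
Try v2 = False:
  (v2 | ~v5 | v6) forces v5 = False.
  (v0 | v2 | v3) forces v3 = True.
  clause (~v3 | v5) is falsified — backtrack.
So v2 = True.
Set v3 = False.
Set v5 = False.
All clauses satisfied.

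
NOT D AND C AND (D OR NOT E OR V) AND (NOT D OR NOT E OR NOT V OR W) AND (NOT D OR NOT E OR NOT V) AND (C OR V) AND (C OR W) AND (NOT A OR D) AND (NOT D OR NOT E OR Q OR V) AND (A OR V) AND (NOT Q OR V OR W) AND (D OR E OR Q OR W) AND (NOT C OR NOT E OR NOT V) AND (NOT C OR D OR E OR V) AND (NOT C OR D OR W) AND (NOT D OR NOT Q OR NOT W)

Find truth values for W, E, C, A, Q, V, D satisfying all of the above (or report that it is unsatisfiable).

W=T, E=F, C=T, A=F, Q=F, V=T, D=F

Unit clause (NOT D) forces D = False.
Unit clause (C) forces C = True.
In (NOT A OR D) only NOT A is left, so A = False.
In (A OR V) only V is left, so V = True.
In (NOT C OR NOT E OR NOT V) only NOT E is left, so E = False.
In (NOT C OR D OR W) only W is left, so W = True.
Set Q = False.
All clauses satisfied.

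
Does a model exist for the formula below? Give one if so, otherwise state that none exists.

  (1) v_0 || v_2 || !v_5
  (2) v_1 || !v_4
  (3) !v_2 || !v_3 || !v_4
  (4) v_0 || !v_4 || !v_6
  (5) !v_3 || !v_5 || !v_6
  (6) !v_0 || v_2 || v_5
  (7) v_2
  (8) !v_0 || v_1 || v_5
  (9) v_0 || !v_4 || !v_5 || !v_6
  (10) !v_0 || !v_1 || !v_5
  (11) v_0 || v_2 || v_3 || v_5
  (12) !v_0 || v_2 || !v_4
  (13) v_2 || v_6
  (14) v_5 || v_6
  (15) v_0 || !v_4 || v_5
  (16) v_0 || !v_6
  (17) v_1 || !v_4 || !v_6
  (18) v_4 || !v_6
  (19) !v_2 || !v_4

Unit clause (v_2) forces v_2 = True.
In (!v_2 || !v_4) only !v_4 is left, so v_4 = False.
In (v_4 || !v_6) only !v_6 is left, so v_6 = False.
In (v_5 || v_6) only v_5 is left, so v_5 = True.
Set v_0 = False.
Set v_1 = True.
Set v_3 = True.
All clauses satisfied.

v_0 = False, v_1 = True, v_2 = True, v_3 = True, v_4 = False, v_5 = True, v_6 = False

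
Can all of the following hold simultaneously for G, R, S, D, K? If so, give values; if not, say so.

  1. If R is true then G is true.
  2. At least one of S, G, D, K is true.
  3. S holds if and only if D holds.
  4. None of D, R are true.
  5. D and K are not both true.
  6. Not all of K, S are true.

G: False; R: False; S: False; D: False; K: True

  (1) R=F ⇒ G: vacuous ✓
  (2) {S, G, D, K}: 1 true — at least one ✓
  (3) S=F, D=F — same ✓
  (4) {D, R}: 0 true — none ✓
  (5) D=F, K=T — not both ✓
  (6) {K, S}: 1/2 true — not all ✓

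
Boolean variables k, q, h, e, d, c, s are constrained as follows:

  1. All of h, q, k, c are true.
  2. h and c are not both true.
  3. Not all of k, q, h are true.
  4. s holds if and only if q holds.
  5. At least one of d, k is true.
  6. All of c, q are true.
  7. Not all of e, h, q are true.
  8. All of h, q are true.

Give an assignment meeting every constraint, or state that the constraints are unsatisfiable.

UNSATISFIABLE

Case c = True:
  (1) forces h = True.
  Constraint (2) is violated (h=T, c=T) — contradiction.
Case c = False:
  Constraint (1) is violated (c=F) — contradiction.
Both cases fail — unsatisfiable.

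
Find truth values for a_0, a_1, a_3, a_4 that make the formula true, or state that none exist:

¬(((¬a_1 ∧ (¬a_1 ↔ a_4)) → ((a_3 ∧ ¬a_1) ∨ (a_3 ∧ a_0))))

a_0 = True; a_1 = False; a_3 = False; a_4 = True

  ¬(((¬a_1 ∧ (¬a_1 ↔ a_4)) → ((a_3 ∧ ¬a_1) ∨ (a_3 ∧ a_0)))) = True
    (¬a_1 ∧ (¬a_1 ↔ a_4)) → ((a_3 ∧ ¬a_1) ∨ (a_3 ∧ a_0)) = False
      ¬a_1 ∧ (¬a_1 ↔ a_4) = True
        ¬a_1 = True
        ¬a_1 ↔ a_4 = True
          ¬a_1 = True
      (a_3 ∧ ¬a_1) ∨ (a_3 ∧ a_0) = False
        a_3 ∧ ¬a_1 = False
          ¬a_1 = True
        a_3 ∧ a_0 = False
The formula evaluates to True.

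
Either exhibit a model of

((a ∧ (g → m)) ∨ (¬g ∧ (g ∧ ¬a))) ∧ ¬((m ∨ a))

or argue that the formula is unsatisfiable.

Case a = True: the conjunct ¬((m ∨ a)) becomes ¬((m ∨ True)) = False.
Case a = False: the formula simplifies to (¬g ∧ g) ∧ ¬m.
  g = True: the conjunct ¬g is False.
  g = False: the conjunct g is False.
Both cases fail — unsatisfiable.

Unsatisfiable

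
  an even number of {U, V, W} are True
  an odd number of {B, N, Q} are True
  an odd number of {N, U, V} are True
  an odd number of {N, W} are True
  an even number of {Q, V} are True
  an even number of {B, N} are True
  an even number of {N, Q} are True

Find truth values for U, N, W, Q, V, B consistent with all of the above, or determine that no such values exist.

U = True; N = True; W = False; Q = True; V = True; B = True

{U, V, W}: 2 true → even ✓
{B, N, Q}: 3 true → odd ✓
{N, U, V}: 3 true → odd ✓
{N, W}: 1 true → odd ✓
{Q, V}: 2 true → even ✓
{B, N}: 2 true → even ✓
{N, Q}: 2 true → even ✓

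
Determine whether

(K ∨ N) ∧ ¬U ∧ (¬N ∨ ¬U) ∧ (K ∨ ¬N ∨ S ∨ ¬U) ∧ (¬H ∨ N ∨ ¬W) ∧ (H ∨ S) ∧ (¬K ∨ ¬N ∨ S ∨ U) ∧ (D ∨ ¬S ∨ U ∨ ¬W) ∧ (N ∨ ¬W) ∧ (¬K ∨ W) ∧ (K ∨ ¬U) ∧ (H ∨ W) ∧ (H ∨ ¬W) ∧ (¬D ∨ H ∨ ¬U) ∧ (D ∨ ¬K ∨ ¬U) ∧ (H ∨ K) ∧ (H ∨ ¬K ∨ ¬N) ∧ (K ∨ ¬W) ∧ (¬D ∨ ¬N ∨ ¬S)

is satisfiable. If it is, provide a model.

S: False, N: True, K: False, D: True, W: False, U: False, H: True

Unit clause (¬U) forces U = False.
Set S = False.
  then (H ∨ S) forces H = True.
Try N = False:
  (K ∨ N) forces K = True.
  (¬H ∨ N ∨ ¬W) forces W = False.
  clause (¬K ∨ W) is falsified — backtrack.
So N = True.
  then (¬K ∨ ¬N ∨ S ∨ U) forces K = False.
  then (K ∨ ¬W) forces W = False.
Set D = True.
All clauses satisfied.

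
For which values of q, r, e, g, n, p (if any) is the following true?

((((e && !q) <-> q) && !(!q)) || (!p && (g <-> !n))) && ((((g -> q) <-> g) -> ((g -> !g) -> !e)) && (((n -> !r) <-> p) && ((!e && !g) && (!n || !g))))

q = True; r = True; e = False; g = False; n = True; p = False

  (((e && !q) <-> q) && !(!q)) || (!p && (g <-> !n)) = True
    ((e && !q) <-> q) && !(!q) = False
      (e && !q) <-> q = False
        e && !q = False
          !q = False
      !(!q) = True
        !q = False
    !p && (g <-> !n) = True
      !p = True
      g <-> !n = True
        !n = False
  (((g -> q) <-> g) -> ((g -> !g) -> !e)) && (((n -> !r) <-> p) && ((!e && !g) && (!n || !g))) = True
    ((g -> q) <-> g) -> ((g -> !g) -> !e) = True
      (g -> q) <-> g = False
        g -> q = True
      (g -> !g) -> !e = True
        g -> !g = True
          !g = True
        !e = True
    ((n -> !r) <-> p) && ((!e && !g) && (!n || !g)) = True
      (n -> !r) <-> p = True
        n -> !r = False
          !r = False
      (!e && !g) && (!n || !g) = True
        !e && !g = True
          !e = True
          !g = True
        !n || !g = True
          !n = False
          !g = True
Both conjuncts True, so the formula holds.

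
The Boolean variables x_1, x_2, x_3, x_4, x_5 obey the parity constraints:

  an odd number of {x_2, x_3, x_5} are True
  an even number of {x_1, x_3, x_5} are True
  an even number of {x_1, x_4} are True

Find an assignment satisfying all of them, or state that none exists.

x_1 = True, x_2 = False, x_3 = True, x_4 = True, x_5 = False

{x_2, x_3, x_5}: 1 true → odd ✓
{x_1, x_3, x_5}: 2 true → even ✓
{x_1, x_4}: 2 true → even ✓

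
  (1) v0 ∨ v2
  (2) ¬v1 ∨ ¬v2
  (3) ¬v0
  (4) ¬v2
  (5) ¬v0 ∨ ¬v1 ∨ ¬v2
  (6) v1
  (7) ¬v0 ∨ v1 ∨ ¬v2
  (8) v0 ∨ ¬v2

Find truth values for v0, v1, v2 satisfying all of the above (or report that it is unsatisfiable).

UNSATISFIABLE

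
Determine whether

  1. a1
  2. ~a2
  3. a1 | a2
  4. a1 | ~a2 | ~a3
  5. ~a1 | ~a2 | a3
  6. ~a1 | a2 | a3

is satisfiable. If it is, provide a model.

a1 = True, a2 = False, a3 = True

Unit clause (a1) forces a1 = True.
Unit clause (~a2) forces a2 = False.
In (~a1 | a2 | a3) only a3 is left, so a3 = True.
Check each clause:
  (a1): a1 holds.
  (~a2): ~a2 holds.
  (a1 | a2): a1 holds.
  (a1 | ~a2 | ~a3): a1 holds.
  (~a1 | ~a2 | a3): ~a2 holds.
  (~a1 | a2 | a3): a3 holds.
All clauses satisfied.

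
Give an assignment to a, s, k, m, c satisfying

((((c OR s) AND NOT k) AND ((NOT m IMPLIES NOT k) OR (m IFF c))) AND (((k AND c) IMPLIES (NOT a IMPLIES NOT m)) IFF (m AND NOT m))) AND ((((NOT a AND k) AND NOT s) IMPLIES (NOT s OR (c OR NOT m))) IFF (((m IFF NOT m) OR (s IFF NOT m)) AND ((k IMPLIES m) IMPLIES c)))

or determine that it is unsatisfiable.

Unsatisfiable — no assignment works.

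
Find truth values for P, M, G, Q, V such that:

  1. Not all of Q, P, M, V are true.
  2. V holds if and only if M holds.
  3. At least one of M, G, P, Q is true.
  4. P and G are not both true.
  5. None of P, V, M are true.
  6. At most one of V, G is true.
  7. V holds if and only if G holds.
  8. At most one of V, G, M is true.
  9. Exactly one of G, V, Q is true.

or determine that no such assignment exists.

P = False, M = False, G = False, Q = True, V = False

  (1) {Q, P, M, V}: 1/4 true — not all ✓
  (2) V=F, M=F — same ✓
  (3) {M, G, P, Q}: 1 true — at least one ✓
  (4) P=F, G=F — not both ✓
  (5) {P, V, M}: 0 true — none ✓
  (6) {V, G}: 0 true — at most one ✓
  (7) V=F, G=F — same ✓
  (8) {V, G, M}: 0 true — at most one ✓
  (9) {G, V, Q}: 1 true — exactly one ✓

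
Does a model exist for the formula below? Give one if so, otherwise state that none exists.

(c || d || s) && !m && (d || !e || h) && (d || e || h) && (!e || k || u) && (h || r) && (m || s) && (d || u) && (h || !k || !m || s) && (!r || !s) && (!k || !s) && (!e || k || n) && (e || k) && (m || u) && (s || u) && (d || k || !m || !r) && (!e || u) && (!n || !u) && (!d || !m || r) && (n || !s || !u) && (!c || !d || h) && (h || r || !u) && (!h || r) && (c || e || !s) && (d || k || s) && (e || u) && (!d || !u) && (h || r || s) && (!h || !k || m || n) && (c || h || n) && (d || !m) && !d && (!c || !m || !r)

Case m = True:
  Clause (!m) is falsified — contradiction.
Case m = False:
  (m || s) forces s = True.
  (!r || !s) forces r = False.
  (h || r) forces h = True.
  Clause (!h || r) is falsified — contradiction.
Both cases fail, so the formula is unsatisfiable.

The formula is unsatisfiable.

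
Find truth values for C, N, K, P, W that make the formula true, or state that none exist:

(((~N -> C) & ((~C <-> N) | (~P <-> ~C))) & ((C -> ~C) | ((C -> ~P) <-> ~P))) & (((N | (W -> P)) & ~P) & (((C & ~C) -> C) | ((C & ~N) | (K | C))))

C=T, N=F, K=F, P=F, W=F

  ((~N -> C) & ((~C <-> N) | (~P <-> ~C))) & ((C -> ~C) | ((C -> ~P) <-> ~P)) = True
    (~N -> C) & ((~C <-> N) | (~P <-> ~C)) = True
      ~N -> C = True
        ~N = True
      (~C <-> N) | (~P <-> ~C) = True
        ~C <-> N = True
          ~C = False
        ~P <-> ~C = False
          ~P = True
          ~C = False
    (C -> ~C) | ((C -> ~P) <-> ~P) = True
      C -> ~C = False
        ~C = False
      (C -> ~P) <-> ~P = True
        C -> ~P = True
          ~P = True
        ~P = True
  ((N | (W -> P)) & ~P) & (((C & ~C) -> C) | ((C & ~N) | (K | C))) = True
    (N | (W -> P)) & ~P = True
      N | (W -> P) = True
        W -> P = True
      ~P = True
    ((C & ~C) -> C) | ((C & ~N) | (K | C)) = True
      (C & ~C) -> C = True
        C & ~C = False
          ~C = False
      (C & ~N) | (K | C) = True
        C & ~N = True
          ~N = True
        K | C = True
Both conjuncts True, so the formula holds.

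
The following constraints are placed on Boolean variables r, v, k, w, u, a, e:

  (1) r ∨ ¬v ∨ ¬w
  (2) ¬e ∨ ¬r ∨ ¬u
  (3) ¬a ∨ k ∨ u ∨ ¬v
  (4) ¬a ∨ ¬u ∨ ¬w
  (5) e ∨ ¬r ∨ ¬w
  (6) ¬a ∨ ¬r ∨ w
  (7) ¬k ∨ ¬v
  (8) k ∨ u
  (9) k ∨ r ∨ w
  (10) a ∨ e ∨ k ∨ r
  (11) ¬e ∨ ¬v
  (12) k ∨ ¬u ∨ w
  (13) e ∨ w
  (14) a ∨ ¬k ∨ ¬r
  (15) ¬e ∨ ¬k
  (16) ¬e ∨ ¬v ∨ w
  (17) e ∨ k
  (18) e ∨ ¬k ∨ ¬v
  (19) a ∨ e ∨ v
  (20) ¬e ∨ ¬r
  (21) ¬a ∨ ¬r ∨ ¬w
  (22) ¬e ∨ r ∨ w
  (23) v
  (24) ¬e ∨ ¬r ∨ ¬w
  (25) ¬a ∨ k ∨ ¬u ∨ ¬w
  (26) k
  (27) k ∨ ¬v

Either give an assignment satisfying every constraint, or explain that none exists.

UNSATISFIABLE

Case v = True:
  (¬k ∨ ¬v) forces k = False.
  Clause (k) is falsified — contradiction.
Case v = False:
  Clause (v) is falsified — contradiction.
Both cases fail, so the formula is unsatisfiable.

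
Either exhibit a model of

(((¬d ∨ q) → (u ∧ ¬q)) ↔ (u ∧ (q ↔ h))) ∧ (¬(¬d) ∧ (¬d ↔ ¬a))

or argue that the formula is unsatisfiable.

q = True; d = True; a = True; h = False; u = True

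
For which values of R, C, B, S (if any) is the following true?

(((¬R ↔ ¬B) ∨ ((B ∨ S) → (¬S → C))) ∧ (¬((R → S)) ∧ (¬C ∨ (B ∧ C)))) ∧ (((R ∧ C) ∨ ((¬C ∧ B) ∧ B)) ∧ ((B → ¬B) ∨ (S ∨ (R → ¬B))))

No satisfying assignment exists.

Case R = True: the formula simplifies to ((B ∨ ((B ∨ S) → (¬S → C))) ∧ (¬S ∧ (¬C ∨ (B ∧ C)))) ∧ ((C ∨ ((¬C ∧ B) ∧ B)) ∧ ((B → ¬B) ∨ (S ∨ ¬B))).
  B = True: simplifies to (¬S ∧ (¬C ∨ C)) ∧ ((C ∨ ¬C) ∧ S).
    S = True: the conjunct ¬S is False.
    S = False: the conjunct S is False.
  B = False: simplifies to ((S → (¬S → C)) ∧ (¬S ∧ ¬C)) ∧ C.
    C = True: the conjunct ¬C is False.
    C = False: the conjunct C is False.
Case R = False: the conjunct ¬((R → S)) becomes ¬((False → S)) = False.
Both cases fail — unsatisfiable.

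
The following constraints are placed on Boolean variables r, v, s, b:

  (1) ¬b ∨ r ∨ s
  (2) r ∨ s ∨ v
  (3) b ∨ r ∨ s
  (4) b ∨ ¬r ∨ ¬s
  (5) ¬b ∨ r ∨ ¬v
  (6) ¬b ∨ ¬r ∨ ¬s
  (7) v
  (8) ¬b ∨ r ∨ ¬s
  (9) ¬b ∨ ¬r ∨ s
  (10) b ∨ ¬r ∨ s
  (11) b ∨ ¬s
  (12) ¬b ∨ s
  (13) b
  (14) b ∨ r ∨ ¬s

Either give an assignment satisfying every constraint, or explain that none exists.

No satisfying assignment exists.

Case v = True:
  (b) forces b = True.
  (¬b ∨ r ∨ ¬v) forces r = True.
  (¬b ∨ ¬r ∨ ¬s) forces s = False.
  Clause (¬b ∨ ¬r ∨ s) is falsified — contradiction.
Case v = False:
  Clause (v) is falsified — contradiction.
Both cases fail, so the formula is unsatisfiable.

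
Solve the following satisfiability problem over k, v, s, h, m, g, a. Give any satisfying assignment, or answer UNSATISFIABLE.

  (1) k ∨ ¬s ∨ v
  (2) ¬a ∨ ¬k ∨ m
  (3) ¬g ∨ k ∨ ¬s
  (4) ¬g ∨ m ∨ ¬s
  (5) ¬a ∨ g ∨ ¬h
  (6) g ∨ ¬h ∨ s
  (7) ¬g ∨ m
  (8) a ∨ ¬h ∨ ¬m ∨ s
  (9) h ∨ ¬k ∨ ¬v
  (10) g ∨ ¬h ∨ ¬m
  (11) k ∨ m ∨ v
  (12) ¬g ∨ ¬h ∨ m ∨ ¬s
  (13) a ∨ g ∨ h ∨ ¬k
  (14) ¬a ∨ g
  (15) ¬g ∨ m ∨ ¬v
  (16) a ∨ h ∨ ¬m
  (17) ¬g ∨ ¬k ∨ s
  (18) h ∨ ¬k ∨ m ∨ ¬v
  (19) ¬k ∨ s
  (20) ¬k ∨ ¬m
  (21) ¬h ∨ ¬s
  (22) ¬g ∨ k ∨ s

k = False, v = True, s = False, h = False, m = False, g = False, a = False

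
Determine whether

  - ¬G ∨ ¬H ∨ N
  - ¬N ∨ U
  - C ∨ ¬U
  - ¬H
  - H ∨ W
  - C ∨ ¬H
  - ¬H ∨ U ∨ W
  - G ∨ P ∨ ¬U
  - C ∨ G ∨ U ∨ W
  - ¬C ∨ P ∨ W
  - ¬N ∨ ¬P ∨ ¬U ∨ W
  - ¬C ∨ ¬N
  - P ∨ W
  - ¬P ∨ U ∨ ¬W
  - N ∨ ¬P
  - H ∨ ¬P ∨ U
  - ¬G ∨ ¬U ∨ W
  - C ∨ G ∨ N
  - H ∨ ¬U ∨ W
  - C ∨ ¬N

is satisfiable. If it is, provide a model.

Unit clause (¬H) forces H = False.
In (H ∨ W) only W is left, so W = True.
Try N = True:
  (¬N ∨ U) forces U = True.
  (C ∨ ¬U) forces C = True.
  clause (¬C ∨ ¬N) is falsified — backtrack.
So N = False.
  then (N ∨ ¬P) forces P = False.
Set C = True.
Set U = True.
  then (G ∨ P ∨ ¬U) forces G = True.
All clauses satisfied.

W = True; H = False; N = False; C = True; U = True; G = True; P = False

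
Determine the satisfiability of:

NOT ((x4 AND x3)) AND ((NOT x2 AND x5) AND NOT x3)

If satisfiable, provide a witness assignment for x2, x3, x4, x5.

x2 = False, x3 = False, x4 = False, x5 = True

  NOT ((x4 AND x3)) = True
    x4 AND x3 = False
  (NOT x2 AND x5) AND NOT x3 = True
    NOT x2 AND x5 = True
      NOT x2 = True
    NOT x3 = True
Both conjuncts True, so the formula holds.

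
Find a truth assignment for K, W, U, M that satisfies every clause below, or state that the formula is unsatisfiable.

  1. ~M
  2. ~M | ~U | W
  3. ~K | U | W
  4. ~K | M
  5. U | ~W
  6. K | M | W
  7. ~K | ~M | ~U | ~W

Unit clause (~M) forces M = False.
In (~K | M) only ~K is left, so K = False.
In (K | M | W) only W is left, so W = True.
In (U | ~W) only U is left, so U = True.
Check each clause:
  (~M): ~M holds.
  (~M | ~U | W): ~M holds.
  (~K | U | W): ~K holds.
  (~K | M): ~K holds.
  (U | ~W): U holds.
  (K | M | W): W holds.
  (~K | ~M | ~U | ~W): ~K holds.
All clauses satisfied.

K = False, W = True, U = True, M = False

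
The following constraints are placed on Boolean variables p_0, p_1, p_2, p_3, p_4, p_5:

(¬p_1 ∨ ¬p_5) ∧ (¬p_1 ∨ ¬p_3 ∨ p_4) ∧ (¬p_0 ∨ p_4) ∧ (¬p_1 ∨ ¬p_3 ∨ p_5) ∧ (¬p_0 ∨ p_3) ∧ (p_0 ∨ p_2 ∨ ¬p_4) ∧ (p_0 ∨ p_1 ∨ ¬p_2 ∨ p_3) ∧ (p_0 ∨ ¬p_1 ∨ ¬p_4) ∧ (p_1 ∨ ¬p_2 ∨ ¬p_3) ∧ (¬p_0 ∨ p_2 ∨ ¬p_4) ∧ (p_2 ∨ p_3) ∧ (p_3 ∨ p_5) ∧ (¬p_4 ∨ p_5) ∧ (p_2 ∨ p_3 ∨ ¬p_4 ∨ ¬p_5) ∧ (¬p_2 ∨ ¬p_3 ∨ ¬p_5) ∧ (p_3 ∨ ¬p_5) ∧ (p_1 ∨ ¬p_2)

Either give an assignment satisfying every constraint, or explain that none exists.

p_0=F; p_1=F; p_2=F; p_3=T; p_4=F; p_5=F

Set p_0 = False.
Try p_1 = True:
  (¬p_1 ∨ ¬p_5) forces p_5 = False.
  (¬p_1 ∨ ¬p_3 ∨ p_5) forces p_3 = False.
  clause (p_3 ∨ p_5) is falsified — backtrack.
So p_1 = False.
  then (p_1 ∨ ¬p_2) forces p_2 = False.
  then (p_0 ∨ p_2 ∨ ¬p_4) forces p_4 = False.
  then (p_2 ∨ p_3) forces p_3 = True.
Set p_5 = False.
All clauses satisfied.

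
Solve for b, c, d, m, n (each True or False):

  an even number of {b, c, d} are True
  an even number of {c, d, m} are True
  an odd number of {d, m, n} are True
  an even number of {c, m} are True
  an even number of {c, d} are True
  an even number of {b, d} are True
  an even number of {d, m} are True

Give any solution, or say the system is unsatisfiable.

b = False; c = False; d = False; m = False; n = True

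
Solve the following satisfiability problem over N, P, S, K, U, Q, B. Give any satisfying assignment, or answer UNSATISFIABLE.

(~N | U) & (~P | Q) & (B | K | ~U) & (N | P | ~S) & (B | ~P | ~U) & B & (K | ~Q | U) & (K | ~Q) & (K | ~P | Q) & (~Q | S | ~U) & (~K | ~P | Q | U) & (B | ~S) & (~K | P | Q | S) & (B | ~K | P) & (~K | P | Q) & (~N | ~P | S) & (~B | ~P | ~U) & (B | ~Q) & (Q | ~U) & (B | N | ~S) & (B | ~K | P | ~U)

Unit clause (B) forces B = True.
Set N = False.
Set P = False.
  then (N | P | ~S) forces S = False.
Set K = True.
  then (~K | P | Q | S) forces Q = True.
  then (~Q | S | ~U) forces U = False.
All clauses satisfied.

N = False, P = False, S = False, K = True, U = False, Q = True, B = True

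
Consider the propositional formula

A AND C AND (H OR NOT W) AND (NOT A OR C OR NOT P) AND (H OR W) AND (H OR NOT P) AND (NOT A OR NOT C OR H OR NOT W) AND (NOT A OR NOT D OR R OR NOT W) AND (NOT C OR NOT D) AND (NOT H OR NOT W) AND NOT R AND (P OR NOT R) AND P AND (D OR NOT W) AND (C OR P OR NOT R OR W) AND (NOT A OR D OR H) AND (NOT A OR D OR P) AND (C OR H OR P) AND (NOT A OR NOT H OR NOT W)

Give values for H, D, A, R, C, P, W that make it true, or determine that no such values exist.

Unit clause (A) forces A = True.
Unit clause (C) forces C = True.
In (NOT C OR NOT D) only NOT D is left, so D = False.
Unit clause (NOT R) forces R = False.
Unit clause (P) forces P = True.
In (D OR NOT W) only NOT W is left, so W = False.
In (NOT A OR D OR H) only H is left, so H = True.
All clauses satisfied.

H: True, D: False, A: True, R: False, C: True, P: True, W: False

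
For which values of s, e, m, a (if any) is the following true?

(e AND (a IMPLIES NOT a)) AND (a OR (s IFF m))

s = True, e = True, m = True, a = False

  e AND (a IMPLIES NOT a) = True
    a IMPLIES NOT a = True
      NOT a = True
  a OR (s IFF m) = True
    s IFF m = True
Both conjuncts True, so the formula holds.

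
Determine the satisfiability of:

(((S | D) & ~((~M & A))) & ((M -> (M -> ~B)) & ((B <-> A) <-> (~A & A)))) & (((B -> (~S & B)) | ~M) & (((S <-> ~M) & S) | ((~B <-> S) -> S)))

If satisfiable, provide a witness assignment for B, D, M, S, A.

B: False; D: True; M: True; S: True; A: True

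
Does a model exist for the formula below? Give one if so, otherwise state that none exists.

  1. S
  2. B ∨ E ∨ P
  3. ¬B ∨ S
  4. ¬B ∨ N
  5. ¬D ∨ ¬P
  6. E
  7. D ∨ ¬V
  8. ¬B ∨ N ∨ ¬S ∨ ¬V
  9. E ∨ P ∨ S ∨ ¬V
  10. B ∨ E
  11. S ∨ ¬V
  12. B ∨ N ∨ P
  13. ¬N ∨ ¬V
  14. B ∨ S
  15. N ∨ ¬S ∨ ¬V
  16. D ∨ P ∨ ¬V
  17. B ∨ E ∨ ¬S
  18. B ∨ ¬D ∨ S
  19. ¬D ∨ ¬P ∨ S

Unit clause (S) forces S = True.
Unit clause (E) forces E = True.
Set B = False.
Set P = False.
  then (B ∨ N ∨ P) forces N = True.
  then (¬N ∨ ¬V) forces V = False.
Set D = True.
All clauses satisfied.

E = True, B = False, P = False, V = False, N = True, S = True, D = True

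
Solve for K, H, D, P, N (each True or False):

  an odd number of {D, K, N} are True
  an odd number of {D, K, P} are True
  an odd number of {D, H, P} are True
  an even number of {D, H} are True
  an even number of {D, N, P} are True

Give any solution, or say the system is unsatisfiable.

K=F; H=F; D=F; P=T; N=T

{D, K, N}: 1 true → odd ✓
{D, K, P}: 1 true → odd ✓
{D, H, P}: 1 true → odd ✓
{D, H}: 0 true → even ✓
{D, N, P}: 2 true → even ✓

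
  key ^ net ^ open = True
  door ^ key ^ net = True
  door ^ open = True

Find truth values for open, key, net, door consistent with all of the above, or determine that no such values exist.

Unsatisfiable

Adding constraints 1, 2, 3 mod 2: every variable appears an even number of times on the left, so the left side is 0.
But the right sides sum to 1 (mod 2). 0 ≠ 1 — the system is inconsistent.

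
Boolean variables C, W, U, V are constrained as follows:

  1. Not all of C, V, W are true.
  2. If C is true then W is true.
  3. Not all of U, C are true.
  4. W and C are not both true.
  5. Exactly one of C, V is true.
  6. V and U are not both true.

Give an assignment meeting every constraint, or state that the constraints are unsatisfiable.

C = False; W = False; U = False; V = True

  (1) {C, V, W}: 1/3 true — not all ✓
  (2) C=F ⇒ W: vacuous ✓
  (3) {U, C}: 0/2 true — not all ✓
  (4) W=F, C=F — not both ✓
  (5) {C, V}: 1 true — exactly one ✓
  (6) V=T, U=F — not both ✓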